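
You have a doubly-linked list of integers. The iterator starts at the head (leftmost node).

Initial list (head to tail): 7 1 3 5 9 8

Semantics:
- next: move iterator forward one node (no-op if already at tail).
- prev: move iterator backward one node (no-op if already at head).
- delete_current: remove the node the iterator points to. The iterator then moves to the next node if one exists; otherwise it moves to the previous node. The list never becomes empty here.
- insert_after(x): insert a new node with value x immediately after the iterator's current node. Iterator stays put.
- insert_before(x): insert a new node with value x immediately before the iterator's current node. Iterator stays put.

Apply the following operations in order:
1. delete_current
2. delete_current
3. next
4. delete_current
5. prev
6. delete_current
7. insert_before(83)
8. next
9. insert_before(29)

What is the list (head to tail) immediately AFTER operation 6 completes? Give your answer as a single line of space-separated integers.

Answer: 9 8

Derivation:
After 1 (delete_current): list=[1, 3, 5, 9, 8] cursor@1
After 2 (delete_current): list=[3, 5, 9, 8] cursor@3
After 3 (next): list=[3, 5, 9, 8] cursor@5
After 4 (delete_current): list=[3, 9, 8] cursor@9
After 5 (prev): list=[3, 9, 8] cursor@3
After 6 (delete_current): list=[9, 8] cursor@9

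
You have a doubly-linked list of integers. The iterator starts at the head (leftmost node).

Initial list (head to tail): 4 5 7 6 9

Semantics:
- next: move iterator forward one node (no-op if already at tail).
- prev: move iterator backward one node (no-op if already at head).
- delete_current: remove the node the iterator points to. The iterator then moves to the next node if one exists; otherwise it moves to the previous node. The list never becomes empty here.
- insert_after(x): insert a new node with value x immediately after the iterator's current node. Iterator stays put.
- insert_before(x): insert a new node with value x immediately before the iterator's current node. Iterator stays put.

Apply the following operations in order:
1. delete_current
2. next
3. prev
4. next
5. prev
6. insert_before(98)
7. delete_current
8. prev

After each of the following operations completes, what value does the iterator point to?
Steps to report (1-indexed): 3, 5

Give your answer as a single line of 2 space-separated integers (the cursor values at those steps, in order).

Answer: 5 5

Derivation:
After 1 (delete_current): list=[5, 7, 6, 9] cursor@5
After 2 (next): list=[5, 7, 6, 9] cursor@7
After 3 (prev): list=[5, 7, 6, 9] cursor@5
After 4 (next): list=[5, 7, 6, 9] cursor@7
After 5 (prev): list=[5, 7, 6, 9] cursor@5
After 6 (insert_before(98)): list=[98, 5, 7, 6, 9] cursor@5
After 7 (delete_current): list=[98, 7, 6, 9] cursor@7
After 8 (prev): list=[98, 7, 6, 9] cursor@98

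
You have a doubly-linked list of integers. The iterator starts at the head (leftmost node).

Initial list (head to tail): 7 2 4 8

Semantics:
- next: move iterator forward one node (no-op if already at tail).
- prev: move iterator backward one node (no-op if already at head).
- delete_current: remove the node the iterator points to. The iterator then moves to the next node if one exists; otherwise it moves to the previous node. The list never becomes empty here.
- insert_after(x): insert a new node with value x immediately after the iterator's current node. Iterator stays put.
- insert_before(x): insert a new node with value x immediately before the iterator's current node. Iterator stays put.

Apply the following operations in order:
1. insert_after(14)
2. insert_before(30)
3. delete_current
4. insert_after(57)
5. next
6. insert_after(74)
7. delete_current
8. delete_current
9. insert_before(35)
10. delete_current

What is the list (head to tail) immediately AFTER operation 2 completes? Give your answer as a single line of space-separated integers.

After 1 (insert_after(14)): list=[7, 14, 2, 4, 8] cursor@7
After 2 (insert_before(30)): list=[30, 7, 14, 2, 4, 8] cursor@7

Answer: 30 7 14 2 4 8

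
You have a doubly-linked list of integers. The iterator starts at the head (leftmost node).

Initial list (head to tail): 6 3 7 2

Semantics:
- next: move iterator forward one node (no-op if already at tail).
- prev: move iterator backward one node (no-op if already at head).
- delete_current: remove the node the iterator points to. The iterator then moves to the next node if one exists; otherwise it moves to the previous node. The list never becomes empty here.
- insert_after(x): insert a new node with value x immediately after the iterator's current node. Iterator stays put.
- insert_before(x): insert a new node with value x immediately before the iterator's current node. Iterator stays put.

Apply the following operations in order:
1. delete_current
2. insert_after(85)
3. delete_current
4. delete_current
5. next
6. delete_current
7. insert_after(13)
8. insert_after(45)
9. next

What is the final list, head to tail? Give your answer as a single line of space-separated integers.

After 1 (delete_current): list=[3, 7, 2] cursor@3
After 2 (insert_after(85)): list=[3, 85, 7, 2] cursor@3
After 3 (delete_current): list=[85, 7, 2] cursor@85
After 4 (delete_current): list=[7, 2] cursor@7
After 5 (next): list=[7, 2] cursor@2
After 6 (delete_current): list=[7] cursor@7
After 7 (insert_after(13)): list=[7, 13] cursor@7
After 8 (insert_after(45)): list=[7, 45, 13] cursor@7
After 9 (next): list=[7, 45, 13] cursor@45

Answer: 7 45 13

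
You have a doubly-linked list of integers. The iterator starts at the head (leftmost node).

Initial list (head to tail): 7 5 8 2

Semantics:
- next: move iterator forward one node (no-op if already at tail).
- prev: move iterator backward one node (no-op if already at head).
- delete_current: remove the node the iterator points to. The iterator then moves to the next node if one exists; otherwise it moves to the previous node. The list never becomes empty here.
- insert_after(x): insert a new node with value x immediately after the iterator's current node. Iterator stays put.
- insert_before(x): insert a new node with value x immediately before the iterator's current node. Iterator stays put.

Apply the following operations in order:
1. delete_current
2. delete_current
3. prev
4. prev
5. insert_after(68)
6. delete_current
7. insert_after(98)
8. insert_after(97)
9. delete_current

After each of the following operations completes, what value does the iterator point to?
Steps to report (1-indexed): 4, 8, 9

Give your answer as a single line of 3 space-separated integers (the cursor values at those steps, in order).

After 1 (delete_current): list=[5, 8, 2] cursor@5
After 2 (delete_current): list=[8, 2] cursor@8
After 3 (prev): list=[8, 2] cursor@8
After 4 (prev): list=[8, 2] cursor@8
After 5 (insert_after(68)): list=[8, 68, 2] cursor@8
After 6 (delete_current): list=[68, 2] cursor@68
After 7 (insert_after(98)): list=[68, 98, 2] cursor@68
After 8 (insert_after(97)): list=[68, 97, 98, 2] cursor@68
After 9 (delete_current): list=[97, 98, 2] cursor@97

Answer: 8 68 97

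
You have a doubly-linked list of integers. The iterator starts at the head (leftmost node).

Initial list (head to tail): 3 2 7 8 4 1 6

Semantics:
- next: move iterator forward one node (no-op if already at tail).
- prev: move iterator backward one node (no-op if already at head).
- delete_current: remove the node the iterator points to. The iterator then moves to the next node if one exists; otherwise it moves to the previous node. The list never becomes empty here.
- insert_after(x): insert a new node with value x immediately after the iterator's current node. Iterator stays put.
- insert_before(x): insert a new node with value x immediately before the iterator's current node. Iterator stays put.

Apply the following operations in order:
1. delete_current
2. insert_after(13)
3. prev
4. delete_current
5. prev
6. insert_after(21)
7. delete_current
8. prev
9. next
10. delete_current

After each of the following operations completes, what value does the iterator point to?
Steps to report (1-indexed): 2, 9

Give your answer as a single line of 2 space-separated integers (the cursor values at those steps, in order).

After 1 (delete_current): list=[2, 7, 8, 4, 1, 6] cursor@2
After 2 (insert_after(13)): list=[2, 13, 7, 8, 4, 1, 6] cursor@2
After 3 (prev): list=[2, 13, 7, 8, 4, 1, 6] cursor@2
After 4 (delete_current): list=[13, 7, 8, 4, 1, 6] cursor@13
After 5 (prev): list=[13, 7, 8, 4, 1, 6] cursor@13
After 6 (insert_after(21)): list=[13, 21, 7, 8, 4, 1, 6] cursor@13
After 7 (delete_current): list=[21, 7, 8, 4, 1, 6] cursor@21
After 8 (prev): list=[21, 7, 8, 4, 1, 6] cursor@21
After 9 (next): list=[21, 7, 8, 4, 1, 6] cursor@7
After 10 (delete_current): list=[21, 8, 4, 1, 6] cursor@8

Answer: 2 7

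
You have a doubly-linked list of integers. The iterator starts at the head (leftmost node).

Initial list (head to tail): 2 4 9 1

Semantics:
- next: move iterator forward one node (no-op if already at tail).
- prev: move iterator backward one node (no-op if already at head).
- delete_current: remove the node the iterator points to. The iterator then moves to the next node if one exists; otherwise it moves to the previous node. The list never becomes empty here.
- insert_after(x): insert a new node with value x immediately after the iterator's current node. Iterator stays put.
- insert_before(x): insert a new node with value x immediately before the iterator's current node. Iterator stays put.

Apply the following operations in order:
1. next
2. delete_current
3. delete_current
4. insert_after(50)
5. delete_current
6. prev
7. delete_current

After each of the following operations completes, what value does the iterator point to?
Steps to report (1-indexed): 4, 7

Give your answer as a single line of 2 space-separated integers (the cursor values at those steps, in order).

Answer: 1 50

Derivation:
After 1 (next): list=[2, 4, 9, 1] cursor@4
After 2 (delete_current): list=[2, 9, 1] cursor@9
After 3 (delete_current): list=[2, 1] cursor@1
After 4 (insert_after(50)): list=[2, 1, 50] cursor@1
After 5 (delete_current): list=[2, 50] cursor@50
After 6 (prev): list=[2, 50] cursor@2
After 7 (delete_current): list=[50] cursor@50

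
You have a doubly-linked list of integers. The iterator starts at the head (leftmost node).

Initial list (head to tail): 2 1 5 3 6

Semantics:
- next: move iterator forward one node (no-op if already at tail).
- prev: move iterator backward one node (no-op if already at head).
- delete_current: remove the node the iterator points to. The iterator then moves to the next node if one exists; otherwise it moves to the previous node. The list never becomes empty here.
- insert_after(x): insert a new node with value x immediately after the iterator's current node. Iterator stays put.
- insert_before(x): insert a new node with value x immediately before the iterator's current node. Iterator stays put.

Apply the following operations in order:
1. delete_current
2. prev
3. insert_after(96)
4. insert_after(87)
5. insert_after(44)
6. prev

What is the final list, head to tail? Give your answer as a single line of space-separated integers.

After 1 (delete_current): list=[1, 5, 3, 6] cursor@1
After 2 (prev): list=[1, 5, 3, 6] cursor@1
After 3 (insert_after(96)): list=[1, 96, 5, 3, 6] cursor@1
After 4 (insert_after(87)): list=[1, 87, 96, 5, 3, 6] cursor@1
After 5 (insert_after(44)): list=[1, 44, 87, 96, 5, 3, 6] cursor@1
After 6 (prev): list=[1, 44, 87, 96, 5, 3, 6] cursor@1

Answer: 1 44 87 96 5 3 6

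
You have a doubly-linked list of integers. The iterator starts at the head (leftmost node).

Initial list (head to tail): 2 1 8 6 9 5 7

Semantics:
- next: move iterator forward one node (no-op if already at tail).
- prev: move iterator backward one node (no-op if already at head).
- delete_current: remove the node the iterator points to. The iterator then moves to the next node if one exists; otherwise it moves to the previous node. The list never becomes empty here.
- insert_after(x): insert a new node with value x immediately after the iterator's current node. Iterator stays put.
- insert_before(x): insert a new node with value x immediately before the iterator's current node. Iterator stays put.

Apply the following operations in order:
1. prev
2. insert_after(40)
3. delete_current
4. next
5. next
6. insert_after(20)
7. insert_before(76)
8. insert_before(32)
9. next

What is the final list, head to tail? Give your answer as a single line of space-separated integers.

Answer: 40 1 76 32 8 20 6 9 5 7

Derivation:
After 1 (prev): list=[2, 1, 8, 6, 9, 5, 7] cursor@2
After 2 (insert_after(40)): list=[2, 40, 1, 8, 6, 9, 5, 7] cursor@2
After 3 (delete_current): list=[40, 1, 8, 6, 9, 5, 7] cursor@40
After 4 (next): list=[40, 1, 8, 6, 9, 5, 7] cursor@1
After 5 (next): list=[40, 1, 8, 6, 9, 5, 7] cursor@8
After 6 (insert_after(20)): list=[40, 1, 8, 20, 6, 9, 5, 7] cursor@8
After 7 (insert_before(76)): list=[40, 1, 76, 8, 20, 6, 9, 5, 7] cursor@8
After 8 (insert_before(32)): list=[40, 1, 76, 32, 8, 20, 6, 9, 5, 7] cursor@8
After 9 (next): list=[40, 1, 76, 32, 8, 20, 6, 9, 5, 7] cursor@20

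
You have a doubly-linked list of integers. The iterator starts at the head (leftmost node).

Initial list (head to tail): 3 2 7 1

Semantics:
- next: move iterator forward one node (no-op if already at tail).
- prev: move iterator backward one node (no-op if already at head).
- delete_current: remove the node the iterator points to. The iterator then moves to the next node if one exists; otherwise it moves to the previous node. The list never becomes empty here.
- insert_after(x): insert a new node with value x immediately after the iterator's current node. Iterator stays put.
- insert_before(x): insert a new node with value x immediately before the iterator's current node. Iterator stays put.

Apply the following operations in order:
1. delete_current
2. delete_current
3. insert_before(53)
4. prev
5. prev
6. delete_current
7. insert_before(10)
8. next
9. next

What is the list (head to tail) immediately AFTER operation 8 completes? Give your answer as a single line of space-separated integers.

Answer: 10 7 1

Derivation:
After 1 (delete_current): list=[2, 7, 1] cursor@2
After 2 (delete_current): list=[7, 1] cursor@7
After 3 (insert_before(53)): list=[53, 7, 1] cursor@7
After 4 (prev): list=[53, 7, 1] cursor@53
After 5 (prev): list=[53, 7, 1] cursor@53
After 6 (delete_current): list=[7, 1] cursor@7
After 7 (insert_before(10)): list=[10, 7, 1] cursor@7
After 8 (next): list=[10, 7, 1] cursor@1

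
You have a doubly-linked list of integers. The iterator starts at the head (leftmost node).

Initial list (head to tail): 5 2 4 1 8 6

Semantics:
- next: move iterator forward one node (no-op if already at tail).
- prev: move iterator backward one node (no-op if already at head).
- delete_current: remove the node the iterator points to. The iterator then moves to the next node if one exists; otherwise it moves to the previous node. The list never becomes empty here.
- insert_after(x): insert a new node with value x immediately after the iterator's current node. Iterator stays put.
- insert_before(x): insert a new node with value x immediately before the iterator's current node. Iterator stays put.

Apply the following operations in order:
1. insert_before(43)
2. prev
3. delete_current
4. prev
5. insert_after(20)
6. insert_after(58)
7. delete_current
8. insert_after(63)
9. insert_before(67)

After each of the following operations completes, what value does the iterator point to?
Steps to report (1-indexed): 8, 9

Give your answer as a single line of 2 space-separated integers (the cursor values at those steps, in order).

After 1 (insert_before(43)): list=[43, 5, 2, 4, 1, 8, 6] cursor@5
After 2 (prev): list=[43, 5, 2, 4, 1, 8, 6] cursor@43
After 3 (delete_current): list=[5, 2, 4, 1, 8, 6] cursor@5
After 4 (prev): list=[5, 2, 4, 1, 8, 6] cursor@5
After 5 (insert_after(20)): list=[5, 20, 2, 4, 1, 8, 6] cursor@5
After 6 (insert_after(58)): list=[5, 58, 20, 2, 4, 1, 8, 6] cursor@5
After 7 (delete_current): list=[58, 20, 2, 4, 1, 8, 6] cursor@58
After 8 (insert_after(63)): list=[58, 63, 20, 2, 4, 1, 8, 6] cursor@58
After 9 (insert_before(67)): list=[67, 58, 63, 20, 2, 4, 1, 8, 6] cursor@58

Answer: 58 58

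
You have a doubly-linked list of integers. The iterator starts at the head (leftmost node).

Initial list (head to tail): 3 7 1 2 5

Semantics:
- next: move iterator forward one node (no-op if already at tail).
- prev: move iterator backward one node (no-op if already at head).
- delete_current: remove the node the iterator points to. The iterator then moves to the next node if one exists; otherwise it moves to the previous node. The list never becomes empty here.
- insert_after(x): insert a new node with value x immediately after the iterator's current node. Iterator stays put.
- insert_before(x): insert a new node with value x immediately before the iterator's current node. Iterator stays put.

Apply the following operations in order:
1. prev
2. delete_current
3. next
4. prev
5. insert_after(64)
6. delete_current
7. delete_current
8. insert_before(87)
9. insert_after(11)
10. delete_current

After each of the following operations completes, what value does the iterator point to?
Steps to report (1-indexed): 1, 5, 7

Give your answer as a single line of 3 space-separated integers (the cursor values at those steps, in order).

Answer: 3 7 1

Derivation:
After 1 (prev): list=[3, 7, 1, 2, 5] cursor@3
After 2 (delete_current): list=[7, 1, 2, 5] cursor@7
After 3 (next): list=[7, 1, 2, 5] cursor@1
After 4 (prev): list=[7, 1, 2, 5] cursor@7
After 5 (insert_after(64)): list=[7, 64, 1, 2, 5] cursor@7
After 6 (delete_current): list=[64, 1, 2, 5] cursor@64
After 7 (delete_current): list=[1, 2, 5] cursor@1
After 8 (insert_before(87)): list=[87, 1, 2, 5] cursor@1
After 9 (insert_after(11)): list=[87, 1, 11, 2, 5] cursor@1
After 10 (delete_current): list=[87, 11, 2, 5] cursor@11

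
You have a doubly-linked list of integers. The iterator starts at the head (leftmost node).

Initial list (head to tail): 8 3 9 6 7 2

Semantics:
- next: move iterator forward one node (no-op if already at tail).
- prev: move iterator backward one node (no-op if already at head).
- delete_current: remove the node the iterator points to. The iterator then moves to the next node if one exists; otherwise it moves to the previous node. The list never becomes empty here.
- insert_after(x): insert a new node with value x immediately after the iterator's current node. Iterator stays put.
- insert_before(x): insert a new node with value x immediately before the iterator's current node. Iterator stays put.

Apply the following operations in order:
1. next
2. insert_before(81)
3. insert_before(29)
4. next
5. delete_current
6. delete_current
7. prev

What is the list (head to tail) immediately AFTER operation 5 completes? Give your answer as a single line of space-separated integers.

After 1 (next): list=[8, 3, 9, 6, 7, 2] cursor@3
After 2 (insert_before(81)): list=[8, 81, 3, 9, 6, 7, 2] cursor@3
After 3 (insert_before(29)): list=[8, 81, 29, 3, 9, 6, 7, 2] cursor@3
After 4 (next): list=[8, 81, 29, 3, 9, 6, 7, 2] cursor@9
After 5 (delete_current): list=[8, 81, 29, 3, 6, 7, 2] cursor@6

Answer: 8 81 29 3 6 7 2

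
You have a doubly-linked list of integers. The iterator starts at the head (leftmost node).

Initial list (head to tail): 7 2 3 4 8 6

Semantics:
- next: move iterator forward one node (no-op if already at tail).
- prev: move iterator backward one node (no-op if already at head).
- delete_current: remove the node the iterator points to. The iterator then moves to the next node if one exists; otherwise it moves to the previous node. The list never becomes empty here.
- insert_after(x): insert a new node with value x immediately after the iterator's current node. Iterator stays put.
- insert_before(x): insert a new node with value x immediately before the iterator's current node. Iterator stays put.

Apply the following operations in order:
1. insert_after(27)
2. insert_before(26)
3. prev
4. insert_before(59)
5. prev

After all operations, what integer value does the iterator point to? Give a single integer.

After 1 (insert_after(27)): list=[7, 27, 2, 3, 4, 8, 6] cursor@7
After 2 (insert_before(26)): list=[26, 7, 27, 2, 3, 4, 8, 6] cursor@7
After 3 (prev): list=[26, 7, 27, 2, 3, 4, 8, 6] cursor@26
After 4 (insert_before(59)): list=[59, 26, 7, 27, 2, 3, 4, 8, 6] cursor@26
After 5 (prev): list=[59, 26, 7, 27, 2, 3, 4, 8, 6] cursor@59

Answer: 59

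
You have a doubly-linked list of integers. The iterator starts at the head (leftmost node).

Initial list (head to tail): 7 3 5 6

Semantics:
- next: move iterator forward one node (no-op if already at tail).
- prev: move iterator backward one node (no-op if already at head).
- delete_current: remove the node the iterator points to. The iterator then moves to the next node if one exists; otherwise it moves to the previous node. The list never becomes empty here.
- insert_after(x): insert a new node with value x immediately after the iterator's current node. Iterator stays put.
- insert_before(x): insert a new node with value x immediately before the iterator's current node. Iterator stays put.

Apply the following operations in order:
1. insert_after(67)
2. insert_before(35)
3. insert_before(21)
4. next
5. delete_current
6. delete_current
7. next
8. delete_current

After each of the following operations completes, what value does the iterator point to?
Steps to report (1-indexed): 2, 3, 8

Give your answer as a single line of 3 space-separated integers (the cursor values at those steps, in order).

After 1 (insert_after(67)): list=[7, 67, 3, 5, 6] cursor@7
After 2 (insert_before(35)): list=[35, 7, 67, 3, 5, 6] cursor@7
After 3 (insert_before(21)): list=[35, 21, 7, 67, 3, 5, 6] cursor@7
After 4 (next): list=[35, 21, 7, 67, 3, 5, 6] cursor@67
After 5 (delete_current): list=[35, 21, 7, 3, 5, 6] cursor@3
After 6 (delete_current): list=[35, 21, 7, 5, 6] cursor@5
After 7 (next): list=[35, 21, 7, 5, 6] cursor@6
After 8 (delete_current): list=[35, 21, 7, 5] cursor@5

Answer: 7 7 5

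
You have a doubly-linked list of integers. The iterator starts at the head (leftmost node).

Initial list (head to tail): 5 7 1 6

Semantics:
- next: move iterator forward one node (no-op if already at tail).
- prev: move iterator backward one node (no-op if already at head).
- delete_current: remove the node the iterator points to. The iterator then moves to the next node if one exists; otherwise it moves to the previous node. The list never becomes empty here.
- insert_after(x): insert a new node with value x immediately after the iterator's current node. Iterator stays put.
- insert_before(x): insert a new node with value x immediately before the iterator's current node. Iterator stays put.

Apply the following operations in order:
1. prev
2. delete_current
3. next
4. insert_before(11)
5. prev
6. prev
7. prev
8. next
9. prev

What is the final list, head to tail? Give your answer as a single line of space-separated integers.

Answer: 7 11 1 6

Derivation:
After 1 (prev): list=[5, 7, 1, 6] cursor@5
After 2 (delete_current): list=[7, 1, 6] cursor@7
After 3 (next): list=[7, 1, 6] cursor@1
After 4 (insert_before(11)): list=[7, 11, 1, 6] cursor@1
After 5 (prev): list=[7, 11, 1, 6] cursor@11
After 6 (prev): list=[7, 11, 1, 6] cursor@7
After 7 (prev): list=[7, 11, 1, 6] cursor@7
After 8 (next): list=[7, 11, 1, 6] cursor@11
After 9 (prev): list=[7, 11, 1, 6] cursor@7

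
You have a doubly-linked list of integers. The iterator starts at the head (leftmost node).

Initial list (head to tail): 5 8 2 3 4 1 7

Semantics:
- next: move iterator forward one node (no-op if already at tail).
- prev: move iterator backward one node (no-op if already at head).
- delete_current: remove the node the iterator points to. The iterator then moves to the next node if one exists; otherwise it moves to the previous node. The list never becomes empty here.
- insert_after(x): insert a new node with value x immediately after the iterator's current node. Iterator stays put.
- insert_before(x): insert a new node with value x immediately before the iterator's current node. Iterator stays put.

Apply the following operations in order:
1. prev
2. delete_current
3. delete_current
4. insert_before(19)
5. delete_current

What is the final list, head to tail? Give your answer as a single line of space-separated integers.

After 1 (prev): list=[5, 8, 2, 3, 4, 1, 7] cursor@5
After 2 (delete_current): list=[8, 2, 3, 4, 1, 7] cursor@8
After 3 (delete_current): list=[2, 3, 4, 1, 7] cursor@2
After 4 (insert_before(19)): list=[19, 2, 3, 4, 1, 7] cursor@2
After 5 (delete_current): list=[19, 3, 4, 1, 7] cursor@3

Answer: 19 3 4 1 7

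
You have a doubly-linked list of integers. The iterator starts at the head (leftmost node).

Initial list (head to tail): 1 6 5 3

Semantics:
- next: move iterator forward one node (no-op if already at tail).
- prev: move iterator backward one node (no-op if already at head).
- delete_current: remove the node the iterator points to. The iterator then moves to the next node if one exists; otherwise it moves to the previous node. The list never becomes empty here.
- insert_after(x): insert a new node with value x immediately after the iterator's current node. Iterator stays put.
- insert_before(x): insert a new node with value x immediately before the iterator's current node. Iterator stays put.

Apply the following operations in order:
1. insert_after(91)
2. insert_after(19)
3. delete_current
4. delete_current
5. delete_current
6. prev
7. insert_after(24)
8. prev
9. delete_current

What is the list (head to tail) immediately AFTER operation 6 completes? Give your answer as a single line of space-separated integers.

Answer: 6 5 3

Derivation:
After 1 (insert_after(91)): list=[1, 91, 6, 5, 3] cursor@1
After 2 (insert_after(19)): list=[1, 19, 91, 6, 5, 3] cursor@1
After 3 (delete_current): list=[19, 91, 6, 5, 3] cursor@19
After 4 (delete_current): list=[91, 6, 5, 3] cursor@91
After 5 (delete_current): list=[6, 5, 3] cursor@6
After 6 (prev): list=[6, 5, 3] cursor@6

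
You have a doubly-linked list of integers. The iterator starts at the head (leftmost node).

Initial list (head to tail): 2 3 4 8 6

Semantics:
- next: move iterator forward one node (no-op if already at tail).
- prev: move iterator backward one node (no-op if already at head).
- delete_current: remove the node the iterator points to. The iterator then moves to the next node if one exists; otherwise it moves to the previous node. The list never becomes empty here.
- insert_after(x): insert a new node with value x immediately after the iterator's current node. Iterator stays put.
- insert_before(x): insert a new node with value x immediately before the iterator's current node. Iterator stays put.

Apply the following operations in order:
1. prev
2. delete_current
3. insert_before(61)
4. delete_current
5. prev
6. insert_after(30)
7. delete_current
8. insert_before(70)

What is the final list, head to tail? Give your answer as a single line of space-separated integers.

After 1 (prev): list=[2, 3, 4, 8, 6] cursor@2
After 2 (delete_current): list=[3, 4, 8, 6] cursor@3
After 3 (insert_before(61)): list=[61, 3, 4, 8, 6] cursor@3
After 4 (delete_current): list=[61, 4, 8, 6] cursor@4
After 5 (prev): list=[61, 4, 8, 6] cursor@61
After 6 (insert_after(30)): list=[61, 30, 4, 8, 6] cursor@61
After 7 (delete_current): list=[30, 4, 8, 6] cursor@30
After 8 (insert_before(70)): list=[70, 30, 4, 8, 6] cursor@30

Answer: 70 30 4 8 6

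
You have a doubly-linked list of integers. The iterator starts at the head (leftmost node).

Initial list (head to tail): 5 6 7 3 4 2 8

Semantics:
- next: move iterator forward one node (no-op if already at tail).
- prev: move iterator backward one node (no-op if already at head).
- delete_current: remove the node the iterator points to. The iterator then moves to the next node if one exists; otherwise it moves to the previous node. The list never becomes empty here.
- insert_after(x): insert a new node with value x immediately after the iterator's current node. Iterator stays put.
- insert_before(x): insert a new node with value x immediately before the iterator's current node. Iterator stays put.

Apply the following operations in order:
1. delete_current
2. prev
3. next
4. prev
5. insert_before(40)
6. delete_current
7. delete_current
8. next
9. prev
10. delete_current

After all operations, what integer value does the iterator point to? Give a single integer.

After 1 (delete_current): list=[6, 7, 3, 4, 2, 8] cursor@6
After 2 (prev): list=[6, 7, 3, 4, 2, 8] cursor@6
After 3 (next): list=[6, 7, 3, 4, 2, 8] cursor@7
After 4 (prev): list=[6, 7, 3, 4, 2, 8] cursor@6
After 5 (insert_before(40)): list=[40, 6, 7, 3, 4, 2, 8] cursor@6
After 6 (delete_current): list=[40, 7, 3, 4, 2, 8] cursor@7
After 7 (delete_current): list=[40, 3, 4, 2, 8] cursor@3
After 8 (next): list=[40, 3, 4, 2, 8] cursor@4
After 9 (prev): list=[40, 3, 4, 2, 8] cursor@3
After 10 (delete_current): list=[40, 4, 2, 8] cursor@4

Answer: 4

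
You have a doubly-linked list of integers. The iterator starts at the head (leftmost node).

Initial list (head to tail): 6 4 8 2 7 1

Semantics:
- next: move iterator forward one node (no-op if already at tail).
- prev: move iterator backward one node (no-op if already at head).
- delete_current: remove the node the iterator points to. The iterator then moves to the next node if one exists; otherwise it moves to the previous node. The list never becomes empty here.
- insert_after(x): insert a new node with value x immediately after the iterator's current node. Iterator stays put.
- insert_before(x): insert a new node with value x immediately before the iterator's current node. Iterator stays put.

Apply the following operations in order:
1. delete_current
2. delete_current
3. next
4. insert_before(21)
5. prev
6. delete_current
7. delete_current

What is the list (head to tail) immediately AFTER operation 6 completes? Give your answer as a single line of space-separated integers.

After 1 (delete_current): list=[4, 8, 2, 7, 1] cursor@4
After 2 (delete_current): list=[8, 2, 7, 1] cursor@8
After 3 (next): list=[8, 2, 7, 1] cursor@2
After 4 (insert_before(21)): list=[8, 21, 2, 7, 1] cursor@2
After 5 (prev): list=[8, 21, 2, 7, 1] cursor@21
After 6 (delete_current): list=[8, 2, 7, 1] cursor@2

Answer: 8 2 7 1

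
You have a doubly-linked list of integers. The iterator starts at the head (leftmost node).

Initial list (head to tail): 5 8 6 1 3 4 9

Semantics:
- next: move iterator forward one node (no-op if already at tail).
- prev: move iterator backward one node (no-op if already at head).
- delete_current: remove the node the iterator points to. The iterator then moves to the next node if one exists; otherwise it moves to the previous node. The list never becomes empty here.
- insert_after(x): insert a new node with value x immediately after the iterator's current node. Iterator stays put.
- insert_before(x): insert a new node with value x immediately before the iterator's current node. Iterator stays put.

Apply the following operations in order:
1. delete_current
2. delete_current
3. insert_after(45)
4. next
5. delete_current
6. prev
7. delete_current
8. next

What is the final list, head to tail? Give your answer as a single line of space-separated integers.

Answer: 1 3 4 9

Derivation:
After 1 (delete_current): list=[8, 6, 1, 3, 4, 9] cursor@8
After 2 (delete_current): list=[6, 1, 3, 4, 9] cursor@6
After 3 (insert_after(45)): list=[6, 45, 1, 3, 4, 9] cursor@6
After 4 (next): list=[6, 45, 1, 3, 4, 9] cursor@45
After 5 (delete_current): list=[6, 1, 3, 4, 9] cursor@1
After 6 (prev): list=[6, 1, 3, 4, 9] cursor@6
After 7 (delete_current): list=[1, 3, 4, 9] cursor@1
After 8 (next): list=[1, 3, 4, 9] cursor@3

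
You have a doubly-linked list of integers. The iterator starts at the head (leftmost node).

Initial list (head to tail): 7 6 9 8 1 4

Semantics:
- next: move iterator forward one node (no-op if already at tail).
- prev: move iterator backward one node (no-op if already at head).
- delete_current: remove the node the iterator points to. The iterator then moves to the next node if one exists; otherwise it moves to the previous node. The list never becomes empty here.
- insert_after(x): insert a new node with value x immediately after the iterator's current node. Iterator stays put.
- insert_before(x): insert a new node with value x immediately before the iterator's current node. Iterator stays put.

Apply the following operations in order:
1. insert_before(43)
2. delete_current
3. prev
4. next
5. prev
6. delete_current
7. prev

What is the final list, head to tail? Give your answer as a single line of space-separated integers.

Answer: 6 9 8 1 4

Derivation:
After 1 (insert_before(43)): list=[43, 7, 6, 9, 8, 1, 4] cursor@7
After 2 (delete_current): list=[43, 6, 9, 8, 1, 4] cursor@6
After 3 (prev): list=[43, 6, 9, 8, 1, 4] cursor@43
After 4 (next): list=[43, 6, 9, 8, 1, 4] cursor@6
After 5 (prev): list=[43, 6, 9, 8, 1, 4] cursor@43
After 6 (delete_current): list=[6, 9, 8, 1, 4] cursor@6
After 7 (prev): list=[6, 9, 8, 1, 4] cursor@6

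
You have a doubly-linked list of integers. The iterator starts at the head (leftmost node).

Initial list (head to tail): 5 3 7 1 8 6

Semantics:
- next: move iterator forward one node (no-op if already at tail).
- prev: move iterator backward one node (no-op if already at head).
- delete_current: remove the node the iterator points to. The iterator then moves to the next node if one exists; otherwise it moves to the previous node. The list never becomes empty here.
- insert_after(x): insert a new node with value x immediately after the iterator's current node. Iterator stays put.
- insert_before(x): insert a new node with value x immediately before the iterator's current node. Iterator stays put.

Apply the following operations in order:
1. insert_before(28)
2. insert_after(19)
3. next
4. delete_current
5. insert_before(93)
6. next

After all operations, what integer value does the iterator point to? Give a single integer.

Answer: 7

Derivation:
After 1 (insert_before(28)): list=[28, 5, 3, 7, 1, 8, 6] cursor@5
After 2 (insert_after(19)): list=[28, 5, 19, 3, 7, 1, 8, 6] cursor@5
After 3 (next): list=[28, 5, 19, 3, 7, 1, 8, 6] cursor@19
After 4 (delete_current): list=[28, 5, 3, 7, 1, 8, 6] cursor@3
After 5 (insert_before(93)): list=[28, 5, 93, 3, 7, 1, 8, 6] cursor@3
After 6 (next): list=[28, 5, 93, 3, 7, 1, 8, 6] cursor@7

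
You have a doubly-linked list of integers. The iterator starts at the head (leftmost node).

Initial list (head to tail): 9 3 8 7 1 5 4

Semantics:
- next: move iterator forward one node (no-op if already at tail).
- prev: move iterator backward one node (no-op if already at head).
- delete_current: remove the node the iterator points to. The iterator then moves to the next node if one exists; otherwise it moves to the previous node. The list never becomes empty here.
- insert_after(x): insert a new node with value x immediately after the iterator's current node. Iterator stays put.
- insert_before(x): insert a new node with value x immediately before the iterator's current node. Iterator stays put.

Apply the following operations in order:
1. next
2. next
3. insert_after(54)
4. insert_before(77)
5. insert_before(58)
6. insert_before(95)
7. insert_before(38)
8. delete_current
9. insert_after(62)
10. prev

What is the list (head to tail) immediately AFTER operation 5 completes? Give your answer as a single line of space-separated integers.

After 1 (next): list=[9, 3, 8, 7, 1, 5, 4] cursor@3
After 2 (next): list=[9, 3, 8, 7, 1, 5, 4] cursor@8
After 3 (insert_after(54)): list=[9, 3, 8, 54, 7, 1, 5, 4] cursor@8
After 4 (insert_before(77)): list=[9, 3, 77, 8, 54, 7, 1, 5, 4] cursor@8
After 5 (insert_before(58)): list=[9, 3, 77, 58, 8, 54, 7, 1, 5, 4] cursor@8

Answer: 9 3 77 58 8 54 7 1 5 4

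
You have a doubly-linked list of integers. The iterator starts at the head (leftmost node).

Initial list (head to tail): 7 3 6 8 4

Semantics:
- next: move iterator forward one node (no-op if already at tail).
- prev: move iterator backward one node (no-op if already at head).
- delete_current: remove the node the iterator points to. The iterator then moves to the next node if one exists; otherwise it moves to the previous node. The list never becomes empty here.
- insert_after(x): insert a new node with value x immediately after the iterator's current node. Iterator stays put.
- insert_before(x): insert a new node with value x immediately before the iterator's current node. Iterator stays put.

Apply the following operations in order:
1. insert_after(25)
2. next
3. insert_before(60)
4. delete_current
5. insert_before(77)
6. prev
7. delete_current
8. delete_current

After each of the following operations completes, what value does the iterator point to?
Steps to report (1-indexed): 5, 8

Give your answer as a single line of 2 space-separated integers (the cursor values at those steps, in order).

Answer: 3 6

Derivation:
After 1 (insert_after(25)): list=[7, 25, 3, 6, 8, 4] cursor@7
After 2 (next): list=[7, 25, 3, 6, 8, 4] cursor@25
After 3 (insert_before(60)): list=[7, 60, 25, 3, 6, 8, 4] cursor@25
After 4 (delete_current): list=[7, 60, 3, 6, 8, 4] cursor@3
After 5 (insert_before(77)): list=[7, 60, 77, 3, 6, 8, 4] cursor@3
After 6 (prev): list=[7, 60, 77, 3, 6, 8, 4] cursor@77
After 7 (delete_current): list=[7, 60, 3, 6, 8, 4] cursor@3
After 8 (delete_current): list=[7, 60, 6, 8, 4] cursor@6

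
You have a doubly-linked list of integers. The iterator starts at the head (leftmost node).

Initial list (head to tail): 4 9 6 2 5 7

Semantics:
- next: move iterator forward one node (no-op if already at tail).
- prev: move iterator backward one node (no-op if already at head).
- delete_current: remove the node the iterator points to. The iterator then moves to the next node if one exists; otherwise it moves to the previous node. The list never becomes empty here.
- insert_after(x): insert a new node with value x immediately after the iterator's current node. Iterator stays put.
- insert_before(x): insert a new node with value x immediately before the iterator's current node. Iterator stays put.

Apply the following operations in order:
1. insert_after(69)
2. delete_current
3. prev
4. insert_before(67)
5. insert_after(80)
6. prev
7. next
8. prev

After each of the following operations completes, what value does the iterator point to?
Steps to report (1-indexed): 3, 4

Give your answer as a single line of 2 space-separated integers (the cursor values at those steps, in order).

After 1 (insert_after(69)): list=[4, 69, 9, 6, 2, 5, 7] cursor@4
After 2 (delete_current): list=[69, 9, 6, 2, 5, 7] cursor@69
After 3 (prev): list=[69, 9, 6, 2, 5, 7] cursor@69
After 4 (insert_before(67)): list=[67, 69, 9, 6, 2, 5, 7] cursor@69
After 5 (insert_after(80)): list=[67, 69, 80, 9, 6, 2, 5, 7] cursor@69
After 6 (prev): list=[67, 69, 80, 9, 6, 2, 5, 7] cursor@67
After 7 (next): list=[67, 69, 80, 9, 6, 2, 5, 7] cursor@69
After 8 (prev): list=[67, 69, 80, 9, 6, 2, 5, 7] cursor@67

Answer: 69 69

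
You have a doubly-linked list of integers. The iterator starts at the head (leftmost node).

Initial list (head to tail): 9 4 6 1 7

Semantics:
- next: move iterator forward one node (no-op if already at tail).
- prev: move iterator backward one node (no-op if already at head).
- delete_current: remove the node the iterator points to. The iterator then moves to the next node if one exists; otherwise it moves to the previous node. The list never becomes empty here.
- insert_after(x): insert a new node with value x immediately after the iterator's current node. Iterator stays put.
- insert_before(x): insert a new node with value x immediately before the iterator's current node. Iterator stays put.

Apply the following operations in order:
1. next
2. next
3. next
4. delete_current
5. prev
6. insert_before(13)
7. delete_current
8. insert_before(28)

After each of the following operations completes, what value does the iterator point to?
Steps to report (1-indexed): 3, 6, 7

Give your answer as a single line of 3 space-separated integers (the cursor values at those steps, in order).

Answer: 1 6 7

Derivation:
After 1 (next): list=[9, 4, 6, 1, 7] cursor@4
After 2 (next): list=[9, 4, 6, 1, 7] cursor@6
After 3 (next): list=[9, 4, 6, 1, 7] cursor@1
After 4 (delete_current): list=[9, 4, 6, 7] cursor@7
After 5 (prev): list=[9, 4, 6, 7] cursor@6
After 6 (insert_before(13)): list=[9, 4, 13, 6, 7] cursor@6
After 7 (delete_current): list=[9, 4, 13, 7] cursor@7
After 8 (insert_before(28)): list=[9, 4, 13, 28, 7] cursor@7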